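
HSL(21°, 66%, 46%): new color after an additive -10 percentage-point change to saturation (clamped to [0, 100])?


Original S = 66%
Adjustment = -10 percentage points
New S = 66 + (-10) = 56
Clamp to [0, 100] → 56
= HSL(21°, 56%, 46%)


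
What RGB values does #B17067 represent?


B1 → 177 (R)
70 → 112 (G)
67 → 103 (B)
= RGB(177, 112, 103)


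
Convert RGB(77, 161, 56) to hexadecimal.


R = 77 → 4D (hex)
G = 161 → A1 (hex)
B = 56 → 38 (hex)
Hex = #4DA138


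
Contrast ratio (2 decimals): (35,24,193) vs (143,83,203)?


Linearize each sRGB channel c=v/255: c/12.92 if c ≤ 0.04045 else ((c+0.055)/1.055)^2.4
L = 0.2126×R_lin + 0.7152×G_lin + 0.0722×B_lin
Color 1 (35,24,193):
  R=35: 35/255≈0.1373 > 0.04045 → ((0.1373+0.055)/1.055)^2.4 ≈ 0.01681
  G=24: 24/255≈0.0941 > 0.04045 → ((0.0941+0.055)/1.055)^2.4 ≈ 0.00913
  B=193: 193/255≈0.7569 > 0.04045 → ((0.7569+0.055)/1.055)^2.4 ≈ 0.53328
  L1 = 0.2126×0.01681 + 0.7152×0.00913 + 0.0722×0.53328 ≈ 0.04861
Color 2 (143,83,203):
  R=143: 143/255≈0.5608 > 0.04045 → ((0.5608+0.055)/1.055)^2.4 ≈ 0.27468
  G=83: 83/255≈0.3255 > 0.04045 → ((0.3255+0.055)/1.055)^2.4 ≈ 0.08650
  B=203: 203/255≈0.7961 > 0.04045 → ((0.7961+0.055)/1.055)^2.4 ≈ 0.59720
  L2 = 0.2126×0.27468 + 0.7152×0.08650 + 0.0722×0.59720 ≈ 0.16338
Lighter = 0.16338, Darker = 0.04861
Ratio = (L_lighter + 0.05) / (L_darker + 0.05)
Ratio = (0.16338 + 0.05) / (0.04861 + 0.05) = 0.21338 / 0.09861 ≈ 2.1639
Ratio ≈ 2.16:1


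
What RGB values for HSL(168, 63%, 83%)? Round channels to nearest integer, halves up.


H=168°, S=0.63, L=0.83
C = (1-|2L-1|)×S = (1-|0.66|)×0.63 = 0.2142
H' = H/60 = 168/60 ≈ 2.8000; X = C×(1-|H' mod 2 - 1|) = 0.17136
m = L - C/2 = 0.83 - 0.1071 = 0.7229
Sector ⌊H'⌋ = 2 → (R',G',B') = (0.0, 0.2142, 0.17136)
RGB = ((R'+m)×255, (G'+m)×255, (B'+m)×255) = (184.3395, 238.9605, 228.0363)
Round half up → RGB(184, 239, 228)


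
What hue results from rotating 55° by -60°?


New hue = (H + rotation) mod 360
New hue = (55 -60) mod 360
= -5 mod 360
= 355°


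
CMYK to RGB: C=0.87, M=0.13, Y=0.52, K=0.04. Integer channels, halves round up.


R = 255 × (1-C) × (1-K) = 255 × 0.13 × 0.96 = 31.824 → 32
G = 255 × (1-M) × (1-K) = 255 × 0.87 × 0.96 = 212.976 → 213
B = 255 × (1-Y) × (1-K) = 255 × 0.48 × 0.96 = 117.504 → 118
= RGB(32, 213, 118)


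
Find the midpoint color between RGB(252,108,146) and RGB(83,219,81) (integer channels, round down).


Midpoint: each channel = ⌊(C₁+C₂)/2⌋
R: ⌊(252+83)/2⌋ = 167
G: ⌊(108+219)/2⌋ = 163
B: ⌊(146+81)/2⌋ = 113
= RGB(167, 163, 113)


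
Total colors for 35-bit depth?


Colors = 2^bits = 2^35
= 34,359,738,368 colors


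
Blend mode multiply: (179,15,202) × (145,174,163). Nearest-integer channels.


Multiply: C = A×B/255, rounded to nearest integer
R: 179×145/255 = 25955/255 ≈ 101.784 → 102
G: 15×174/255 = 2610/255 ≈ 10.235 → 10
B: 202×163/255 = 32926/255 ≈ 129.122 → 129
= RGB(102, 10, 129)


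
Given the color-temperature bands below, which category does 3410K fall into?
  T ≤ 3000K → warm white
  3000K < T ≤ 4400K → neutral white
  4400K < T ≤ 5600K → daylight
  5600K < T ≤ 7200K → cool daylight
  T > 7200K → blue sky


Temperature: 3410K
3000K < 3410K ≤ 4400K → neutral white
Classification: neutral white


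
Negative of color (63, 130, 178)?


Invert: (255-R, 255-G, 255-B)
R: 255-63 = 192
G: 255-130 = 125
B: 255-178 = 77
= RGB(192, 125, 77)


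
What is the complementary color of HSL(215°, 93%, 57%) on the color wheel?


Complement = opposite side of color wheel = hue + 180°
H' = (215 + 180) mod 360 = 35°
S and L unchanged.
= HSL(35°, 93%, 57%)


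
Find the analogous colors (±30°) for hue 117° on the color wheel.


Base hue: 117°
Left analog: (117 - 30) mod 360 = 87°
Right analog: (117 + 30) mod 360 = 147°
Analogous hues = 87° and 147°


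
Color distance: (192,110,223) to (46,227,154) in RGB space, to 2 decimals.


d = √[(R₁-R₂)² + (G₁-G₂)² + (B₁-B₂)²]
d = √[(192-46)² + (110-227)² + (223-154)²]
d = √[21316 + 13689 + 4761]
d = √39766
d ≈ 199.41


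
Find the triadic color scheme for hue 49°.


Triadic: equally spaced at 120° intervals
H1 = 49°
H2 = (49 + 120) mod 360 = 169°
H3 = (49 + 240) mod 360 = 289°
Triadic = 49°, 169°, 289°


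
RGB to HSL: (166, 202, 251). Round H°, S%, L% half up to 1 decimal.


Normalize: R'=166/255≈0.6510, G'=202/255≈0.7922, B'=251/255≈0.9843
Max=251/255, Min=166/255, Δ=Max-Min=85/255
L = (Max+Min)/2 = (251+166)/510 = 417/510 = 0.81764… → L = 81.8%
L > 0.5 → S = Δ/(2-Max-Min) = 85/(510-251-166) = 85/93 = 0.91397… → S = 91.4%
(the 1/255 factors cancel in S and H, so raw channel differences can be used)
Max is B' → H = 60 × ((R-G)/Δ + 4) = 60 × ((166-202)/85 + 4)
  -36/85 + 4 = -0.4235… + 4 = 3.5764…
  H = 60 × 3.5764… = 214.588…° → H = 214.6°
= HSL(214.6°, 91.4%, 81.8%)


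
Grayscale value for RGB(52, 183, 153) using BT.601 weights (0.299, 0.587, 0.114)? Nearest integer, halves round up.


Gray = 0.299×R + 0.587×G + 0.114×B
Gray = 0.299×52 + 0.587×183 + 0.114×153
Gray = 15.548 + 107.421 + 17.442
Gray = 140.411 → round half up → 140
Gray = 140


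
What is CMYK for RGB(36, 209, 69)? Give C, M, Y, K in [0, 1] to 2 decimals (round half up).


R'=36/255≈0.1412, G'=209/255≈0.8196, B'=69/255≈0.2706
K = 1 - max(R',G',B') = 1 - 209/255 = 46/255 = 0.18039… → 0.18
(1-R'-K)/(1-K) simplifies to (max-R)/max with max = 209:
C = (209-36)/209 = 173/209 = 0.82775… → 0.83
M = (209-209)/209 = 0/209 = 0 → 0.00
Y = (209-69)/209 = 140/209 = 0.66985… → 0.67
= CMYK(0.83, 0.00, 0.67, 0.18)


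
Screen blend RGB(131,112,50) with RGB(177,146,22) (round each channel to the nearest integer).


Screen: C = 255 - (255-A)×(255-B)/255, rounded to nearest integer
R: 255 - (255-131)×(255-177)/255 = 255 - 9672/255 ≈ 255 - 37.929 = 217.071 → 217
G: 255 - (255-112)×(255-146)/255 = 255 - 15587/255 ≈ 255 - 61.125 = 193.875 → 194
B: 255 - (255-50)×(255-22)/255 = 255 - 47765/255 ≈ 255 - 187.314 = 67.686 → 68
= RGB(217, 194, 68)


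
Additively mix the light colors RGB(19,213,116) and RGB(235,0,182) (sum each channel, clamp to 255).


Additive: each channel = min(255, C₁+C₂)
R: 19+235 = 254 → 254
G: 213+0 = 213 → 213
B: 116+182 = 298 → 255
= RGB(254, 213, 255)


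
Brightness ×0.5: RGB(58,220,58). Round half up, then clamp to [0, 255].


Multiply each channel by 0.5, round half up, clamp to [0, 255]
R: 58×0.5 = 29
G: 220×0.5 = 110
B: 58×0.5 = 29
= RGB(29, 110, 29)


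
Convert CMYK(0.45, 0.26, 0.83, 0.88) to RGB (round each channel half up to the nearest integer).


R = 255 × (1-C) × (1-K) = 255 × 0.55 × 0.12 = 16.83 → 17
G = 255 × (1-M) × (1-K) = 255 × 0.74 × 0.12 = 22.644 → 23
B = 255 × (1-Y) × (1-K) = 255 × 0.17 × 0.12 = 5.202 → 5
= RGB(17, 23, 5)


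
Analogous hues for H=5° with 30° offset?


Base hue: 5°
Left analog: (5 - 30) mod 360 = 335°
Right analog: (5 + 30) mod 360 = 35°
Analogous hues = 335° and 35°


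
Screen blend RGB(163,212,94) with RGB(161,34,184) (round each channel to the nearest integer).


Screen: C = 255 - (255-A)×(255-B)/255, rounded to nearest integer
R: 255 - (255-163)×(255-161)/255 = 255 - 8648/255 ≈ 255 - 33.914 = 221.086 → 221
G: 255 - (255-212)×(255-34)/255 = 255 - 9503/255 ≈ 255 - 37.267 = 217.733 → 218
B: 255 - (255-94)×(255-184)/255 = 255 - 11431/255 ≈ 255 - 44.827 = 210.173 → 210
= RGB(221, 218, 210)


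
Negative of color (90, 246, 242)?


Invert: (255-R, 255-G, 255-B)
R: 255-90 = 165
G: 255-246 = 9
B: 255-242 = 13
= RGB(165, 9, 13)


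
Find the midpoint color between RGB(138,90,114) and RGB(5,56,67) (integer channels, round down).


Midpoint: each channel = ⌊(C₁+C₂)/2⌋
R: ⌊(138+5)/2⌋ = 71
G: ⌊(90+56)/2⌋ = 73
B: ⌊(114+67)/2⌋ = 90
= RGB(71, 73, 90)


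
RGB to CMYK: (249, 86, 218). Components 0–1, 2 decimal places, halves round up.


R'=249/255≈0.9765, G'=86/255≈0.3373, B'=218/255≈0.8549
K = 1 - max(R',G',B') = 1 - 249/255 = 6/255 = 0.02352… → 0.02
(1-R'-K)/(1-K) simplifies to (max-R)/max with max = 249:
C = (249-249)/249 = 0/249 = 0 → 0.00
M = (249-86)/249 = 163/249 = 0.65461… → 0.65
Y = (249-218)/249 = 31/249 = 0.12449… → 0.12
= CMYK(0.00, 0.65, 0.12, 0.02)


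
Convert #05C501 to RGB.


05 → 5 (R)
C5 → 197 (G)
01 → 1 (B)
= RGB(5, 197, 1)


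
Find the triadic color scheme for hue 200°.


Triadic: equally spaced at 120° intervals
H1 = 200°
H2 = (200 + 120) mod 360 = 320°
H3 = (200 + 240) mod 360 = 80°
Triadic = 200°, 320°, 80°


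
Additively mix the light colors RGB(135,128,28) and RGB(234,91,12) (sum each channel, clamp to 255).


Additive: each channel = min(255, C₁+C₂)
R: 135+234 = 369 → 255
G: 128+91 = 219 → 219
B: 28+12 = 40 → 40
= RGB(255, 219, 40)


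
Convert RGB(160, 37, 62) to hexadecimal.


R = 160 → A0 (hex)
G = 37 → 25 (hex)
B = 62 → 3E (hex)
Hex = #A0253E


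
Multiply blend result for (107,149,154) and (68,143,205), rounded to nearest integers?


Multiply: C = A×B/255, rounded to nearest integer
R: 107×68/255 = 7276/255 ≈ 28.533 → 29
G: 149×143/255 = 21307/255 ≈ 83.557 → 84
B: 154×205/255 = 31570/255 ≈ 123.804 → 124
= RGB(29, 84, 124)


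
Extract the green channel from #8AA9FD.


Color: #8AA9FD
R = 8A = 138
G = A9 = 169
B = FD = 253
Green = 169


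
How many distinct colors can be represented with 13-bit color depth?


Colors = 2^bits = 2^13
= 8,192 colors


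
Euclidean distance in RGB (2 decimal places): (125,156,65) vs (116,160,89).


d = √[(R₁-R₂)² + (G₁-G₂)² + (B₁-B₂)²]
d = √[(125-116)² + (156-160)² + (65-89)²]
d = √[81 + 16 + 576]
d = √673
d ≈ 25.94


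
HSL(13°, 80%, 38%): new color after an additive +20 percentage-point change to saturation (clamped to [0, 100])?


Original S = 80%
Adjustment = +20 percentage points
New S = 80 + (20) = 100
Clamp to [0, 100] → 100
= HSL(13°, 100%, 38%)


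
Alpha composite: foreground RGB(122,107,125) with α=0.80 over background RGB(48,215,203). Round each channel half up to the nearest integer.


C = α×F + (1-α)×B, with 1-α = 0.20
R: 0.80×122 + 0.20×48 = 97.60 + 9.60 = 107.20 → 107
G: 0.80×107 + 0.20×215 = 85.60 + 43.00 = 128.60 → 129
B: 0.80×125 + 0.20×203 = 100.00 + 40.60 = 140.60 → 141
= RGB(107, 129, 141)


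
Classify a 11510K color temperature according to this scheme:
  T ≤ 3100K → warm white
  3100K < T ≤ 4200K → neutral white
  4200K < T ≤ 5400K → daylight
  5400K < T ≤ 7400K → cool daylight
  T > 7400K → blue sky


Temperature: 11510K
11510K > 7400K → blue sky
Classification: blue sky


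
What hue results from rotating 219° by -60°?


New hue = (H + rotation) mod 360
New hue = (219 -60) mod 360
= 159 mod 360
= 159°


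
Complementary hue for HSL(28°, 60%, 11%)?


Complement = opposite side of color wheel = hue + 180°
H' = (28 + 180) mod 360 = 208°
S and L unchanged.
= HSL(208°, 60%, 11%)


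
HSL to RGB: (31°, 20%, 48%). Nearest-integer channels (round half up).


H=31°, S=0.20, L=0.48
C = (1-|2L-1|)×S = (1-|-0.04|)×0.20 = 0.192
H' = H/60 = 31/60 ≈ 0.5167; X = C×(1-|H' mod 2 - 1|) = 0.0992
m = L - C/2 = 0.48 - 0.096 = 0.384
Sector ⌊H'⌋ = 0 → (R',G',B') = (0.192, 0.0992, 0.0)
RGB = ((R'+m)×255, (G'+m)×255, (B'+m)×255) = (146.88, 123.216, 97.92)
Round half up → RGB(147, 123, 98)


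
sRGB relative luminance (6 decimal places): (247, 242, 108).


Linearize each channel (sRGB transfer function): c = v/255; c_lin = c/12.92 if c ≤ 0.04045, else ((c+0.055)/1.055)^2.4
  R: 247/255 ≈ 0.968627 > 0.04045 → ((0.968627+0.055)/1.055)^2.4 ≈ 0.930111
  G: 242/255 ≈ 0.949020 > 0.04045 → ((0.949020+0.055)/1.055)^2.4 ≈ 0.887923
  B: 108/255 ≈ 0.423529 > 0.04045 → ((0.423529+0.055)/1.055)^2.4 ≈ 0.149960
R_lin = 0.930111, G_lin = 0.887923, B_lin = 0.149960
L = 0.2126×R + 0.7152×G + 0.0722×B
L = 0.2126×0.930111 + 0.7152×0.887923 + 0.0722×0.149960
L ≈ 0.843611


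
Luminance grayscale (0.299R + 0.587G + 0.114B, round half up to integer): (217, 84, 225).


Gray = 0.299×R + 0.587×G + 0.114×B
Gray = 0.299×217 + 0.587×84 + 0.114×225
Gray = 64.883 + 49.308 + 25.650
Gray = 139.841 → round half up → 140
Gray = 140


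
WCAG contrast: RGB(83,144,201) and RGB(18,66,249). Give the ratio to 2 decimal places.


Linearize each sRGB channel c=v/255: c/12.92 if c ≤ 0.04045 else ((c+0.055)/1.055)^2.4
L = 0.2126×R_lin + 0.7152×G_lin + 0.0722×B_lin
Color 1 (83,144,201):
  R=83: 83/255≈0.3255 > 0.04045 → ((0.3255+0.055)/1.055)^2.4 ≈ 0.08650
  G=144: 144/255≈0.5647 > 0.04045 → ((0.5647+0.055)/1.055)^2.4 ≈ 0.27889
  B=201: 201/255≈0.7882 > 0.04045 → ((0.7882+0.055)/1.055)^2.4 ≈ 0.58408
  L1 = 0.2126×0.08650 + 0.7152×0.27889 + 0.0722×0.58408 ≈ 0.26003
Color 2 (18,66,249):
  R=18: 18/255≈0.0706 > 0.04045 → ((0.0706+0.055)/1.055)^2.4 ≈ 0.00605
  G=66: 66/255≈0.2588 > 0.04045 → ((0.2588+0.055)/1.055)^2.4 ≈ 0.05448
  B=249: 249/255≈0.9765 > 0.04045 → ((0.9765+0.055)/1.055)^2.4 ≈ 0.94731
  L2 = 0.2126×0.00605 + 0.7152×0.05448 + 0.0722×0.94731 ≈ 0.10865
Lighter = 0.26003, Darker = 0.10865
Ratio = (L_lighter + 0.05) / (L_darker + 0.05)
Ratio = (0.26003 + 0.05) / (0.10865 + 0.05) = 0.31003 / 0.15865 ≈ 1.9542
Ratio ≈ 1.95:1


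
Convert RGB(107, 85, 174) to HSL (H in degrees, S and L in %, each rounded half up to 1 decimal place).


Normalize: R'=107/255≈0.4196, G'=85/255≈0.3333, B'=174/255≈0.6824
Max=174/255, Min=85/255, Δ=Max-Min=89/255
L = (Max+Min)/2 = (174+85)/510 = 259/510 = 0.50784… → L = 50.8%
L > 0.5 → S = Δ/(2-Max-Min) = 89/(510-174-85) = 89/251 = 0.35458… → S = 35.5%
(the 1/255 factors cancel in S and H, so raw channel differences can be used)
Max is B' → H = 60 × ((R-G)/Δ + 4) = 60 × ((107-85)/89 + 4)
  22/89 + 4 = 0.2471… + 4 = 4.2471…
  H = 60 × 4.2471… = 254.831…° → H = 254.8°
= HSL(254.8°, 35.5%, 50.8%)


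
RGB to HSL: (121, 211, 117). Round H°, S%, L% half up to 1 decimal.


Normalize: R'=121/255≈0.4745, G'=211/255≈0.8275, B'=117/255≈0.4588
Max=211/255, Min=117/255, Δ=Max-Min=94/255
L = (Max+Min)/2 = (211+117)/510 = 328/510 = 0.64313… → L = 64.3%
L > 0.5 → S = Δ/(2-Max-Min) = 94/(510-211-117) = 94/182 = 0.51648… → S = 51.6%
(the 1/255 factors cancel in S and H, so raw channel differences can be used)
Max is G' → H = 60 × ((B-R)/Δ + 2) = 60 × ((117-121)/94 + 2)
  -4/94 + 2 = -0.0425… + 2 = 1.9574…
  H = 60 × 1.9574… = 117.446…° → H = 117.4°
= HSL(117.4°, 51.6%, 64.3%)


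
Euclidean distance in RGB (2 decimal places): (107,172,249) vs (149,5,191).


d = √[(R₁-R₂)² + (G₁-G₂)² + (B₁-B₂)²]
d = √[(107-149)² + (172-5)² + (249-191)²]
d = √[1764 + 27889 + 3364]
d = √33017
d ≈ 181.71


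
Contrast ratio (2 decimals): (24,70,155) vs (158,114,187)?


Linearize each sRGB channel c=v/255: c/12.92 if c ≤ 0.04045 else ((c+0.055)/1.055)^2.4
L = 0.2126×R_lin + 0.7152×G_lin + 0.0722×B_lin
Color 1 (24,70,155):
  R=24: 24/255≈0.0941 > 0.04045 → ((0.0941+0.055)/1.055)^2.4 ≈ 0.00913
  G=70: 70/255≈0.2745 > 0.04045 → ((0.2745+0.055)/1.055)^2.4 ≈ 0.06125
  B=155: 155/255≈0.6078 > 0.04045 → ((0.6078+0.055)/1.055)^2.4 ≈ 0.32778
  L1 = 0.2126×0.00913 + 0.7152×0.06125 + 0.0722×0.32778 ≈ 0.06941
Color 2 (158,114,187):
  R=158: 158/255≈0.6196 > 0.04045 → ((0.6196+0.055)/1.055)^2.4 ≈ 0.34191
  G=114: 114/255≈0.4471 > 0.04045 → ((0.4471+0.055)/1.055)^2.4 ≈ 0.16827
  B=187: 187/255≈0.7333 > 0.04045 → ((0.7333+0.055)/1.055)^2.4 ≈ 0.49693
  L2 = 0.2126×0.34191 + 0.7152×0.16827 + 0.0722×0.49693 ≈ 0.22892
Lighter = 0.22892, Darker = 0.06941
Ratio = (L_lighter + 0.05) / (L_darker + 0.05)
Ratio = (0.22892 + 0.05) / (0.06941 + 0.05) = 0.27892 / 0.11941 ≈ 2.3358
Ratio ≈ 2.34:1


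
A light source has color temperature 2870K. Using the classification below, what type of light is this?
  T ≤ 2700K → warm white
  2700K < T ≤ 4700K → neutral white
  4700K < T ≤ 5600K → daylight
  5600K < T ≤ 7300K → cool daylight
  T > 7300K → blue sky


Temperature: 2870K
2700K < 2870K ≤ 4700K → neutral white
Classification: neutral white


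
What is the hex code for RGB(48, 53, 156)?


R = 48 → 30 (hex)
G = 53 → 35 (hex)
B = 156 → 9C (hex)
Hex = #30359C


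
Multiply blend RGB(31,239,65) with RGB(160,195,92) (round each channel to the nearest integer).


Multiply: C = A×B/255, rounded to nearest integer
R: 31×160/255 = 4960/255 ≈ 19.451 → 19
G: 239×195/255 = 46605/255 ≈ 182.765 → 183
B: 65×92/255 = 5980/255 ≈ 23.451 → 23
= RGB(19, 183, 23)


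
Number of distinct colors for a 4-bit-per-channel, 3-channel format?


Total bits = 4 bits/channel × 3 channels = 12 bits
Distinct colors = 2^12
= 4,096 colors


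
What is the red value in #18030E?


Color: #18030E
R = 18 = 24
G = 03 = 3
B = 0E = 14
Red = 24


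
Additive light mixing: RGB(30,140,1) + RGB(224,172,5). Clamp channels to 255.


Additive: each channel = min(255, C₁+C₂)
R: 30+224 = 254 → 254
G: 140+172 = 312 → 255
B: 1+5 = 6 → 6
= RGB(254, 255, 6)


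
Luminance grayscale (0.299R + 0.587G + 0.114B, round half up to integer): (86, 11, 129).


Gray = 0.299×R + 0.587×G + 0.114×B
Gray = 0.299×86 + 0.587×11 + 0.114×129
Gray = 25.714 + 6.457 + 14.706
Gray = 46.877 → round half up → 47
Gray = 47


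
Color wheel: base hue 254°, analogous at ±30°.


Base hue: 254°
Left analog: (254 - 30) mod 360 = 224°
Right analog: (254 + 30) mod 360 = 284°
Analogous hues = 224° and 284°


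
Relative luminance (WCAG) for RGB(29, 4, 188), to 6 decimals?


Linearize each channel (sRGB transfer function): c = v/255; c_lin = c/12.92 if c ≤ 0.04045, else ((c+0.055)/1.055)^2.4
  R: 29/255 ≈ 0.113725 > 0.04045 → ((0.113725+0.055)/1.055)^2.4 ≈ 0.012286
  G: 4/255 ≈ 0.015686 ≤ 0.04045 → 0.015686/12.92 ≈ 0.001214
  B: 188/255 ≈ 0.737255 > 0.04045 → ((0.737255+0.055)/1.055)^2.4 ≈ 0.502886
R_lin = 0.012286, G_lin = 0.001214, B_lin = 0.502886
L = 0.2126×R + 0.7152×G + 0.0722×B
L = 0.2126×0.012286 + 0.7152×0.001214 + 0.0722×0.502886
L ≈ 0.039789


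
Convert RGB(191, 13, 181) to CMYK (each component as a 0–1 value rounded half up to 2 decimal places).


R'=191/255≈0.7490, G'=13/255≈0.0510, B'=181/255≈0.7098
K = 1 - max(R',G',B') = 1 - 191/255 = 64/255 = 0.25098… → 0.25
(1-R'-K)/(1-K) simplifies to (max-R)/max with max = 191:
C = (191-191)/191 = 0/191 = 0 → 0.00
M = (191-13)/191 = 178/191 = 0.93193… → 0.93
Y = (191-181)/191 = 10/191 = 0.05235… → 0.05
= CMYK(0.00, 0.93, 0.05, 0.25)


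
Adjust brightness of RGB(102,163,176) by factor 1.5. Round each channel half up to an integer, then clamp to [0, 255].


Multiply each channel by 1.5, round half up, clamp to [0, 255]
R: 102×1.5 = 153
G: 163×1.5 = 244.5 → round → 245
B: 176×1.5 = 264 → clamp → 255
= RGB(153, 245, 255)


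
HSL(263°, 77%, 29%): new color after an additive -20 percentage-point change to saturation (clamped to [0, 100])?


Original S = 77%
Adjustment = -20 percentage points
New S = 77 + (-20) = 57
Clamp to [0, 100] → 57
= HSL(263°, 57%, 29%)


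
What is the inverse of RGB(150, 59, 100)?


Invert: (255-R, 255-G, 255-B)
R: 255-150 = 105
G: 255-59 = 196
B: 255-100 = 155
= RGB(105, 196, 155)


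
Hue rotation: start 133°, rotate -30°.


New hue = (H + rotation) mod 360
New hue = (133 -30) mod 360
= 103 mod 360
= 103°


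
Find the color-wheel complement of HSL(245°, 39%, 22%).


Complement = opposite side of color wheel = hue + 180°
H' = (245 + 180) mod 360 = 65°
S and L unchanged.
= HSL(65°, 39%, 22%)


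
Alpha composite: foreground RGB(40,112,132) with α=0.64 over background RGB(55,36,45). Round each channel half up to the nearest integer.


C = α×F + (1-α)×B, with 1-α = 0.36
R: 0.64×40 + 0.36×55 = 25.60 + 19.80 = 45.40 → 45
G: 0.64×112 + 0.36×36 = 71.68 + 12.96 = 84.64 → 85
B: 0.64×132 + 0.36×45 = 84.48 + 16.20 = 100.68 → 101
= RGB(45, 85, 101)


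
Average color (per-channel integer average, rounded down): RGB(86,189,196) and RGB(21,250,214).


Midpoint: each channel = ⌊(C₁+C₂)/2⌋
R: ⌊(86+21)/2⌋ = 53
G: ⌊(189+250)/2⌋ = 219
B: ⌊(196+214)/2⌋ = 205
= RGB(53, 219, 205)


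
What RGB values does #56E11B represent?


56 → 86 (R)
E1 → 225 (G)
1B → 27 (B)
= RGB(86, 225, 27)


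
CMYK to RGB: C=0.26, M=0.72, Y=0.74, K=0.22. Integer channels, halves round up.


R = 255 × (1-C) × (1-K) = 255 × 0.74 × 0.78 = 147.186 → 147
G = 255 × (1-M) × (1-K) = 255 × 0.28 × 0.78 = 55.692 → 56
B = 255 × (1-Y) × (1-K) = 255 × 0.26 × 0.78 = 51.714 → 52
= RGB(147, 56, 52)


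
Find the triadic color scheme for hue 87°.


Triadic: equally spaced at 120° intervals
H1 = 87°
H2 = (87 + 120) mod 360 = 207°
H3 = (87 + 240) mod 360 = 327°
Triadic = 87°, 207°, 327°


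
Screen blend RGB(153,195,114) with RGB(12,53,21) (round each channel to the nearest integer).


Screen: C = 255 - (255-A)×(255-B)/255, rounded to nearest integer
R: 255 - (255-153)×(255-12)/255 = 255 - 24786/255 ≈ 255 - 97.200 = 157.800 → 158
G: 255 - (255-195)×(255-53)/255 = 255 - 12120/255 ≈ 255 - 47.529 = 207.471 → 207
B: 255 - (255-114)×(255-21)/255 = 255 - 32994/255 ≈ 255 - 129.388 = 125.612 → 126
= RGB(158, 207, 126)


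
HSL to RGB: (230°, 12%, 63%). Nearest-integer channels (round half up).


H=230°, S=0.12, L=0.63
C = (1-|2L-1|)×S = (1-|0.26|)×0.12 = 0.0888
H' = H/60 = 230/60 ≈ 3.8333; X = C×(1-|H' mod 2 - 1|) = 0.0148
m = L - C/2 = 0.63 - 0.0444 = 0.5856
Sector ⌊H'⌋ = 3 → (R',G',B') = (0.0, 0.0148, 0.0888)
RGB = ((R'+m)×255, (G'+m)×255, (B'+m)×255) = (149.328, 153.102, 171.972)
Round half up → RGB(149, 153, 172)


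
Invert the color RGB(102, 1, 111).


Invert: (255-R, 255-G, 255-B)
R: 255-102 = 153
G: 255-1 = 254
B: 255-111 = 144
= RGB(153, 254, 144)


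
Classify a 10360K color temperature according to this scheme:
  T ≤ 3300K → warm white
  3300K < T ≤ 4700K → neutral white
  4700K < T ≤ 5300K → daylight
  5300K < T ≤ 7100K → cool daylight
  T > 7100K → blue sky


Temperature: 10360K
10360K > 7100K → blue sky
Classification: blue sky


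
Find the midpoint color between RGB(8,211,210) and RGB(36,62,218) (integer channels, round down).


Midpoint: each channel = ⌊(C₁+C₂)/2⌋
R: ⌊(8+36)/2⌋ = 22
G: ⌊(211+62)/2⌋ = 136
B: ⌊(210+218)/2⌋ = 214
= RGB(22, 136, 214)


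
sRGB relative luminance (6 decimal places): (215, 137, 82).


Linearize each channel (sRGB transfer function): c = v/255; c_lin = c/12.92 if c ≤ 0.04045, else ((c+0.055)/1.055)^2.4
  R: 215/255 ≈ 0.843137 > 0.04045 → ((0.843137+0.055)/1.055)^2.4 ≈ 0.679542
  G: 137/255 ≈ 0.537255 > 0.04045 → ((0.537255+0.055)/1.055)^2.4 ≈ 0.250158
  B: 82/255 ≈ 0.321569 > 0.04045 → ((0.321569+0.055)/1.055)^2.4 ≈ 0.084376
R_lin = 0.679542, G_lin = 0.250158, B_lin = 0.084376
L = 0.2126×R + 0.7152×G + 0.0722×B
L = 0.2126×0.679542 + 0.7152×0.250158 + 0.0722×0.084376
L ≈ 0.329476


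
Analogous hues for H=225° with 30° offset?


Base hue: 225°
Left analog: (225 - 30) mod 360 = 195°
Right analog: (225 + 30) mod 360 = 255°
Analogous hues = 195° and 255°


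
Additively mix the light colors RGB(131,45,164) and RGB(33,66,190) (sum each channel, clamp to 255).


Additive: each channel = min(255, C₁+C₂)
R: 131+33 = 164 → 164
G: 45+66 = 111 → 111
B: 164+190 = 354 → 255
= RGB(164, 111, 255)


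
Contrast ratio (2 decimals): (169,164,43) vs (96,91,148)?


Linearize each sRGB channel c=v/255: c/12.92 if c ≤ 0.04045 else ((c+0.055)/1.055)^2.4
L = 0.2126×R_lin + 0.7152×G_lin + 0.0722×B_lin
Color 1 (169,164,43):
  R=169: 169/255≈0.6627 > 0.04045 → ((0.6627+0.055)/1.055)^2.4 ≈ 0.39676
  G=164: 164/255≈0.6431 > 0.04045 → ((0.6431+0.055)/1.055)^2.4 ≈ 0.37124
  B=43: 43/255≈0.1686 > 0.04045 → ((0.1686+0.055)/1.055)^2.4 ≈ 0.02416
  L1 = 0.2126×0.39676 + 0.7152×0.37124 + 0.0722×0.02416 ≈ 0.35160
Color 2 (96,91,148):
  R=96: 96/255≈0.3765 > 0.04045 → ((0.3765+0.055)/1.055)^2.4 ≈ 0.11697
  G=91: 91/255≈0.3569 > 0.04045 → ((0.3569+0.055)/1.055)^2.4 ≈ 0.10462
  B=148: 148/255≈0.5804 > 0.04045 → ((0.5804+0.055)/1.055)^2.4 ≈ 0.29614
  L2 = 0.2126×0.11697 + 0.7152×0.10462 + 0.0722×0.29614 ≈ 0.12107
Lighter = 0.35160, Darker = 0.12107
Ratio = (L_lighter + 0.05) / (L_darker + 0.05)
Ratio = (0.35160 + 0.05) / (0.12107 + 0.05) = 0.40160 / 0.17107 ≈ 2.3476
Ratio ≈ 2.35:1


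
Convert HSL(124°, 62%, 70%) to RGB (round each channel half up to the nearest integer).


H=124°, S=0.62, L=0.70
C = (1-|2L-1|)×S = (1-|0.40|)×0.62 = 0.372
H' = H/60 = 124/60 ≈ 2.0667; X = C×(1-|H' mod 2 - 1|) = 0.0248
m = L - C/2 = 0.70 - 0.186 = 0.514
Sector ⌊H'⌋ = 2 → (R',G',B') = (0.0, 0.372, 0.0248)
RGB = ((R'+m)×255, (G'+m)×255, (B'+m)×255) = (131.07, 225.93, 137.394)
Round half up → RGB(131, 226, 137)


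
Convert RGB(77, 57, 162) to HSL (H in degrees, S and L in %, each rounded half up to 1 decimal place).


Normalize: R'=77/255≈0.3020, G'=57/255≈0.2235, B'=162/255≈0.6353
Max=162/255, Min=57/255, Δ=Max-Min=105/255
L = (Max+Min)/2 = (162+57)/510 = 219/510 = 0.42941… → L = 42.9%
L ≤ 0.5 → S = Δ/(Max+Min) = 105/(162+57) = 105/219 = 0.47945… → S = 47.9%
(the 1/255 factors cancel in S and H, so raw channel differences can be used)
Max is B' → H = 60 × ((R-G)/Δ + 4) = 60 × ((77-57)/105 + 4)
  20/105 + 4 = 0.1904… + 4 = 4.1904…
  H = 60 × 4.1904… = 251.428…° → H = 251.4°
= HSL(251.4°, 47.9%, 42.9%)


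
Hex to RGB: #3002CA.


30 → 48 (R)
02 → 2 (G)
CA → 202 (B)
= RGB(48, 2, 202)


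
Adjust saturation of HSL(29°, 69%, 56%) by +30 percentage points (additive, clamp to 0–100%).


Original S = 69%
Adjustment = +30 percentage points
New S = 69 + (30) = 99
Clamp to [0, 100] → 99
= HSL(29°, 99%, 56%)


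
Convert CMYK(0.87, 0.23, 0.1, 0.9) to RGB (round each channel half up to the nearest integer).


R = 255 × (1-C) × (1-K) = 255 × 0.13 × 0.10 = 3.315 → 3
G = 255 × (1-M) × (1-K) = 255 × 0.77 × 0.10 = 19.635 → 20
B = 255 × (1-Y) × (1-K) = 255 × 0.90 × 0.10 = 22.95 → 23
= RGB(3, 20, 23)


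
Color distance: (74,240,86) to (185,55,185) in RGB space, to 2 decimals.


d = √[(R₁-R₂)² + (G₁-G₂)² + (B₁-B₂)²]
d = √[(74-185)² + (240-55)² + (86-185)²]
d = √[12321 + 34225 + 9801]
d = √56347
d ≈ 237.38


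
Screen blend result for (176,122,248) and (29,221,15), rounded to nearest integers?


Screen: C = 255 - (255-A)×(255-B)/255, rounded to nearest integer
R: 255 - (255-176)×(255-29)/255 = 255 - 17854/255 ≈ 255 - 70.016 = 184.984 → 185
G: 255 - (255-122)×(255-221)/255 = 255 - 4522/255 ≈ 255 - 17.733 = 237.267 → 237
B: 255 - (255-248)×(255-15)/255 = 255 - 1680/255 ≈ 255 - 6.588 = 248.412 → 248
= RGB(185, 237, 248)


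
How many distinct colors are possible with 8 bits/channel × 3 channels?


Total bits = 8 bits/channel × 3 channels = 24 bits
Distinct colors = 2^24
= 16,777,216 colors


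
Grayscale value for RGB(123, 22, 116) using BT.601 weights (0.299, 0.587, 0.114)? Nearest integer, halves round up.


Gray = 0.299×R + 0.587×G + 0.114×B
Gray = 0.299×123 + 0.587×22 + 0.114×116
Gray = 36.777 + 12.914 + 13.224
Gray = 62.915 → round half up → 63
Gray = 63


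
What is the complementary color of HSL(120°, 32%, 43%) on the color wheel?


Complement = opposite side of color wheel = hue + 180°
H' = (120 + 180) mod 360 = 300°
S and L unchanged.
= HSL(300°, 32%, 43%)


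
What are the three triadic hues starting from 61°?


Triadic: equally spaced at 120° intervals
H1 = 61°
H2 = (61 + 120) mod 360 = 181°
H3 = (61 + 240) mod 360 = 301°
Triadic = 61°, 181°, 301°


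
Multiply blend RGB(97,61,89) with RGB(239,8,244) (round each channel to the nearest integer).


Multiply: C = A×B/255, rounded to nearest integer
R: 97×239/255 = 23183/255 ≈ 90.914 → 91
G: 61×8/255 = 488/255 ≈ 1.914 → 2
B: 89×244/255 = 21716/255 ≈ 85.161 → 85
= RGB(91, 2, 85)


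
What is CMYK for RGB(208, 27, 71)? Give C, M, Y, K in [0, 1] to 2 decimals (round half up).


R'=208/255≈0.8157, G'=27/255≈0.1059, B'=71/255≈0.2784
K = 1 - max(R',G',B') = 1 - 208/255 = 47/255 = 0.18431… → 0.18
(1-R'-K)/(1-K) simplifies to (max-R)/max with max = 208:
C = (208-208)/208 = 0/208 = 0 → 0.00
M = (208-27)/208 = 181/208 = 0.87019… → 0.87
Y = (208-71)/208 = 137/208 = 0.65865… → 0.66
= CMYK(0.00, 0.87, 0.66, 0.18)


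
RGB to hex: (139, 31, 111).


R = 139 → 8B (hex)
G = 31 → 1F (hex)
B = 111 → 6F (hex)
Hex = #8B1F6F


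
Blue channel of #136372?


Color: #136372
R = 13 = 19
G = 63 = 99
B = 72 = 114
Blue = 114


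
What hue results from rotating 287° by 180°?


New hue = (H + rotation) mod 360
New hue = (287 + 180) mod 360
= 467 mod 360
= 107°


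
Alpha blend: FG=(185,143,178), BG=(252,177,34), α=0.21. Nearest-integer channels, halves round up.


C = α×F + (1-α)×B, with 1-α = 0.79
R: 0.21×185 + 0.79×252 = 38.85 + 199.08 = 237.93 → 238
G: 0.21×143 + 0.79×177 = 30.03 + 139.83 = 169.86 → 170
B: 0.21×178 + 0.79×34 = 37.38 + 26.86 = 64.24 → 64
= RGB(238, 170, 64)


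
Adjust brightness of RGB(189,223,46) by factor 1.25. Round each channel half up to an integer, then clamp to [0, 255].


Multiply each channel by 1.25, round half up, clamp to [0, 255]
R: 189×1.25 = 236.25 → round → 236
G: 223×1.25 = 278.75 → round → 279 → clamp → 255
B: 46×1.25 = 57.5 → round → 58
= RGB(236, 255, 58)


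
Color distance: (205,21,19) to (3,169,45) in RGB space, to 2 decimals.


d = √[(R₁-R₂)² + (G₁-G₂)² + (B₁-B₂)²]
d = √[(205-3)² + (21-169)² + (19-45)²]
d = √[40804 + 21904 + 676]
d = √63384
d ≈ 251.76


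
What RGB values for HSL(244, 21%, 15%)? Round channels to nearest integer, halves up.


H=244°, S=0.21, L=0.15
C = (1-|2L-1|)×S = (1-|-0.70|)×0.21 = 0.063
H' = H/60 = 244/60 ≈ 4.0667; X = C×(1-|H' mod 2 - 1|) = 0.0042
m = L - C/2 = 0.15 - 0.0315 = 0.1185
Sector ⌊H'⌋ = 4 → (R',G',B') = (0.0042, 0.0, 0.063)
RGB = ((R'+m)×255, (G'+m)×255, (B'+m)×255) = (31.2885, 30.2175, 46.2825)
Round half up → RGB(31, 30, 46)


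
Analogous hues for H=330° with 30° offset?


Base hue: 330°
Left analog: (330 - 30) mod 360 = 300°
Right analog: (330 + 30) mod 360 = 0°
Analogous hues = 300° and 0°


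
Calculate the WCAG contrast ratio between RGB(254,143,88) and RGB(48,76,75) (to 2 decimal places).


Linearize each sRGB channel c=v/255: c/12.92 if c ≤ 0.04045 else ((c+0.055)/1.055)^2.4
L = 0.2126×R_lin + 0.7152×G_lin + 0.0722×B_lin
Color 1 (254,143,88):
  R=254: 254/255≈0.9961 > 0.04045 → ((0.9961+0.055)/1.055)^2.4 ≈ 0.99110
  G=143: 143/255≈0.5608 > 0.04045 → ((0.5608+0.055)/1.055)^2.4 ≈ 0.27468
  B=88: 88/255≈0.3451 > 0.04045 → ((0.3451+0.055)/1.055)^2.4 ≈ 0.09759
  L1 = 0.2126×0.99110 + 0.7152×0.27468 + 0.0722×0.09759 ≈ 0.41420
Color 2 (48,76,75):
  R=48: 48/255≈0.1882 > 0.04045 → ((0.1882+0.055)/1.055)^2.4 ≈ 0.02956
  G=76: 76/255≈0.2980 > 0.04045 → ((0.2980+0.055)/1.055)^2.4 ≈ 0.07227
  B=75: 75/255≈0.2941 > 0.04045 → ((0.2941+0.055)/1.055)^2.4 ≈ 0.07036
  L2 = 0.2126×0.02956 + 0.7152×0.07227 + 0.0722×0.07036 ≈ 0.06305
Lighter = 0.41420, Darker = 0.06305
Ratio = (L_lighter + 0.05) / (L_darker + 0.05)
Ratio = (0.41420 + 0.05) / (0.06305 + 0.05) = 0.46420 / 0.11305 ≈ 4.1061
Ratio ≈ 4.11:1


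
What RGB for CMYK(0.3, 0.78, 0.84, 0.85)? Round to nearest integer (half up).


R = 255 × (1-C) × (1-K) = 255 × 0.70 × 0.15 = 26.775 → 27
G = 255 × (1-M) × (1-K) = 255 × 0.22 × 0.15 = 8.415 → 8
B = 255 × (1-Y) × (1-K) = 255 × 0.16 × 0.15 = 6.12 → 6
= RGB(27, 8, 6)


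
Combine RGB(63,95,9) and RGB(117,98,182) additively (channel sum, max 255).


Additive: each channel = min(255, C₁+C₂)
R: 63+117 = 180 → 180
G: 95+98 = 193 → 193
B: 9+182 = 191 → 191
= RGB(180, 193, 191)


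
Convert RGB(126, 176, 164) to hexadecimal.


R = 126 → 7E (hex)
G = 176 → B0 (hex)
B = 164 → A4 (hex)
Hex = #7EB0A4


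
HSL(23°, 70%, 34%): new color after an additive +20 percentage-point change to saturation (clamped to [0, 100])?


Original S = 70%
Adjustment = +20 percentage points
New S = 70 + (20) = 90
Clamp to [0, 100] → 90
= HSL(23°, 90%, 34%)


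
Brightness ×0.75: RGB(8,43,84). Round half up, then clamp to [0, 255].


Multiply each channel by 0.75, round half up, clamp to [0, 255]
R: 8×0.75 = 6
G: 43×0.75 = 32.25 → round → 32
B: 84×0.75 = 63
= RGB(6, 32, 63)


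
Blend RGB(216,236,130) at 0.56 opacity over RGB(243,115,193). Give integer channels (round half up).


C = α×F + (1-α)×B, with 1-α = 0.44
R: 0.56×216 + 0.44×243 = 120.96 + 106.92 = 227.88 → 228
G: 0.56×236 + 0.44×115 = 132.16 + 50.60 = 182.76 → 183
B: 0.56×130 + 0.44×193 = 72.80 + 84.92 = 157.72 → 158
= RGB(228, 183, 158)


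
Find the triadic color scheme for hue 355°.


Triadic: equally spaced at 120° intervals
H1 = 355°
H2 = (355 + 120) mod 360 = 115°
H3 = (355 + 240) mod 360 = 235°
Triadic = 355°, 115°, 235°


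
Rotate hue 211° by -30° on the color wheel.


New hue = (H + rotation) mod 360
New hue = (211 -30) mod 360
= 181 mod 360
= 181°


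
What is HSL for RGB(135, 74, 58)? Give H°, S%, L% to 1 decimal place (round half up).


Normalize: R'=135/255≈0.5294, G'=74/255≈0.2902, B'=58/255≈0.2275
Max=135/255, Min=58/255, Δ=Max-Min=77/255
L = (Max+Min)/2 = (135+58)/510 = 193/510 = 0.37843… → L = 37.8%
L ≤ 0.5 → S = Δ/(Max+Min) = 77/(135+58) = 77/193 = 0.39896… → S = 39.9%
(the 1/255 factors cancel in S and H, so raw channel differences can be used)
Max is R' → H = 60 × (((G-B)/Δ) mod 6) = 60 × (((74-58)/77) mod 6)
  16/77 = 0.2077…
  H = 60 × 0.2077… = 12.467…° → H = 12.5°
= HSL(12.5°, 39.9%, 37.8%)


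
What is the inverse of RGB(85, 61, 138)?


Invert: (255-R, 255-G, 255-B)
R: 255-85 = 170
G: 255-61 = 194
B: 255-138 = 117
= RGB(170, 194, 117)


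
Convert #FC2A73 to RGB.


FC → 252 (R)
2A → 42 (G)
73 → 115 (B)
= RGB(252, 42, 115)


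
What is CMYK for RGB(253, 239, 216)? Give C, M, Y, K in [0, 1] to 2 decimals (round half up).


R'=253/255≈0.9922, G'=239/255≈0.9373, B'=216/255≈0.8471
K = 1 - max(R',G',B') = 1 - 253/255 = 2/255 = 0.00784… → 0.01
(1-R'-K)/(1-K) simplifies to (max-R)/max with max = 253:
C = (253-253)/253 = 0/253 = 0 → 0.00
M = (253-239)/253 = 14/253 = 0.05533… → 0.06
Y = (253-216)/253 = 37/253 = 0.14624… → 0.15
= CMYK(0.00, 0.06, 0.15, 0.01)


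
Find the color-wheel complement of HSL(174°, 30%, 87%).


Complement = opposite side of color wheel = hue + 180°
H' = (174 + 180) mod 360 = 354°
S and L unchanged.
= HSL(354°, 30%, 87%)


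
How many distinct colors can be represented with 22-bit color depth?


Colors = 2^bits = 2^22
= 4,194,304 colors


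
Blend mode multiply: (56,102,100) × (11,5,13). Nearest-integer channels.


Multiply: C = A×B/255, rounded to nearest integer
R: 56×11/255 = 616/255 ≈ 2.416 → 2
G: 102×5/255 = 510/255 ≈ 2.000 → 2
B: 100×13/255 = 1300/255 ≈ 5.098 → 5
= RGB(2, 2, 5)


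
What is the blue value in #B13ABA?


Color: #B13ABA
R = B1 = 177
G = 3A = 58
B = BA = 186
Blue = 186


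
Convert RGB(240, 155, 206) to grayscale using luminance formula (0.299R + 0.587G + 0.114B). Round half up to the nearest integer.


Gray = 0.299×R + 0.587×G + 0.114×B
Gray = 0.299×240 + 0.587×155 + 0.114×206
Gray = 71.760 + 90.985 + 23.484
Gray = 186.229 → round half up → 186
Gray = 186


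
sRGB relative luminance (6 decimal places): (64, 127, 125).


Linearize each channel (sRGB transfer function): c = v/255; c_lin = c/12.92 if c ≤ 0.04045, else ((c+0.055)/1.055)^2.4
  R: 64/255 ≈ 0.250980 > 0.04045 → ((0.250980+0.055)/1.055)^2.4 ≈ 0.051269
  G: 127/255 ≈ 0.498039 > 0.04045 → ((0.498039+0.055)/1.055)^2.4 ≈ 0.212231
  B: 125/255 ≈ 0.490196 > 0.04045 → ((0.490196+0.055)/1.055)^2.4 ≈ 0.205079
R_lin = 0.051269, G_lin = 0.212231, B_lin = 0.205079
L = 0.2126×R + 0.7152×G + 0.0722×B
L = 0.2126×0.051269 + 0.7152×0.212231 + 0.0722×0.205079
L ≈ 0.177494


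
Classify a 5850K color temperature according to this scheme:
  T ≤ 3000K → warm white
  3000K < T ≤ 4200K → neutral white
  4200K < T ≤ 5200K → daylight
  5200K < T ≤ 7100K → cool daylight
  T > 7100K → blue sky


Temperature: 5850K
5200K < 5850K ≤ 7100K → cool daylight
Classification: cool daylight


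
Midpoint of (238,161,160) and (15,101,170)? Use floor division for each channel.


Midpoint: each channel = ⌊(C₁+C₂)/2⌋
R: ⌊(238+15)/2⌋ = 126
G: ⌊(161+101)/2⌋ = 131
B: ⌊(160+170)/2⌋ = 165
= RGB(126, 131, 165)


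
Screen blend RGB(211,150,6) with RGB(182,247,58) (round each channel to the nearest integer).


Screen: C = 255 - (255-A)×(255-B)/255, rounded to nearest integer
R: 255 - (255-211)×(255-182)/255 = 255 - 3212/255 ≈ 255 - 12.596 = 242.404 → 242
G: 255 - (255-150)×(255-247)/255 = 255 - 840/255 ≈ 255 - 3.294 = 251.706 → 252
B: 255 - (255-6)×(255-58)/255 = 255 - 49053/255 ≈ 255 - 192.365 = 62.635 → 63
= RGB(242, 252, 63)


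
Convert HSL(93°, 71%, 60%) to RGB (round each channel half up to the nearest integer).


H=93°, S=0.71, L=0.60
C = (1-|2L-1|)×S = (1-|0.20|)×0.71 = 0.568
H' = H/60 = 93/60 ≈ 1.5500; X = C×(1-|H' mod 2 - 1|) = 0.2556
m = L - C/2 = 0.60 - 0.284 = 0.316
Sector ⌊H'⌋ = 1 → (R',G',B') = (0.2556, 0.568, 0.0)
RGB = ((R'+m)×255, (G'+m)×255, (B'+m)×255) = (145.758, 225.42, 80.58)
Round half up → RGB(146, 225, 81)


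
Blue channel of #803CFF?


Color: #803CFF
R = 80 = 128
G = 3C = 60
B = FF = 255
Blue = 255


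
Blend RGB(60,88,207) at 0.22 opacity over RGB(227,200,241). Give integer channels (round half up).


C = α×F + (1-α)×B, with 1-α = 0.78
R: 0.22×60 + 0.78×227 = 13.20 + 177.06 = 190.26 → 190
G: 0.22×88 + 0.78×200 = 19.36 + 156.00 = 175.36 → 175
B: 0.22×207 + 0.78×241 = 45.54 + 187.98 = 233.52 → 234
= RGB(190, 175, 234)


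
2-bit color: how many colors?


Colors = 2^bits = 2^2
= 4 colors


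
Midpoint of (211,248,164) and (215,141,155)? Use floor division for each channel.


Midpoint: each channel = ⌊(C₁+C₂)/2⌋
R: ⌊(211+215)/2⌋ = 213
G: ⌊(248+141)/2⌋ = 194
B: ⌊(164+155)/2⌋ = 159
= RGB(213, 194, 159)


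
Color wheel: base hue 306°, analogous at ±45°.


Base hue: 306°
Left analog: (306 - 45) mod 360 = 261°
Right analog: (306 + 45) mod 360 = 351°
Analogous hues = 261° and 351°


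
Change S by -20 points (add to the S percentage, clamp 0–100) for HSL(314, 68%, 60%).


Original S = 68%
Adjustment = -20 percentage points
New S = 68 + (-20) = 48
Clamp to [0, 100] → 48
= HSL(314°, 48%, 60%)


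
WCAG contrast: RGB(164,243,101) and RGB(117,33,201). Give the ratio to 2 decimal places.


Linearize each sRGB channel c=v/255: c/12.92 if c ≤ 0.04045 else ((c+0.055)/1.055)^2.4
L = 0.2126×R_lin + 0.7152×G_lin + 0.0722×B_lin
Color 1 (164,243,101):
  R=164: 164/255≈0.6431 > 0.04045 → ((0.6431+0.055)/1.055)^2.4 ≈ 0.37124
  G=243: 243/255≈0.9529 > 0.04045 → ((0.9529+0.055)/1.055)^2.4 ≈ 0.89627
  B=101: 101/255≈0.3961 > 0.04045 → ((0.3961+0.055)/1.055)^2.4 ≈ 0.13014
  L1 = 0.2126×0.37124 + 0.7152×0.89627 + 0.0722×0.13014 ≈ 0.72933
Color 2 (117,33,201):
  R=117: 117/255≈0.4588 > 0.04045 → ((0.4588+0.055)/1.055)^2.4 ≈ 0.17789
  G=33: 33/255≈0.1294 > 0.04045 → ((0.1294+0.055)/1.055)^2.4 ≈ 0.01521
  B=201: 201/255≈0.7882 > 0.04045 → ((0.7882+0.055)/1.055)^2.4 ≈ 0.58408
  L2 = 0.2126×0.17789 + 0.7152×0.01521 + 0.0722×0.58408 ≈ 0.09087
Lighter = 0.72933, Darker = 0.09087
Ratio = (L_lighter + 0.05) / (L_darker + 0.05)
Ratio = (0.72933 + 0.05) / (0.09087 + 0.05) = 0.77933 / 0.14087 ≈ 5.5324
Ratio ≈ 5.53:1
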